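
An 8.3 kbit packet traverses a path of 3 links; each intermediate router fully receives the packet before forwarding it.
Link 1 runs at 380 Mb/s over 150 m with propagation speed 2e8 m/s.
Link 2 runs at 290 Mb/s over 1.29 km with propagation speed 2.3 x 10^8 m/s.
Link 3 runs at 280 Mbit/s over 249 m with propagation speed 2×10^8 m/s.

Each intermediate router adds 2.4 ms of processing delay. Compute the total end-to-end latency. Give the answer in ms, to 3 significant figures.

4.89 ms

L = 8300 bits.
Transmission delays (L/R per hop): 0.0218421, 0.0286207, 0.0296429 ms; sum = 0.0801057 ms.
Propagation delays (d/s per hop): 0.00075, 0.0056087, 0.001245 ms; sum = 0.0076037 ms.
Processing at 2 router(s): 2 × 2.4 ms = 4.8 ms.
End-to-end = 4.89 ms.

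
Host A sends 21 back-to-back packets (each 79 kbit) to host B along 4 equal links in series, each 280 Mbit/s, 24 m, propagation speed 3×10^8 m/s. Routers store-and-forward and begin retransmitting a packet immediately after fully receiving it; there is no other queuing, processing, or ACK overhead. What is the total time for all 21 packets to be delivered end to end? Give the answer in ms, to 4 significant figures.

Per-hop transmission t_tx = L/R = 79000/280000000 = 0.282143 ms.
Per-hop propagation t_prop = 24/300000000 = 8e-05 ms.
Pipeline fill: first packet needs 4·t_tx to clear all hops; remaining 20 packets each add one t_tx.
Total = (4+21-1)·t_tx + 4·t_prop = 24·0.282143 + 4·8e-05 = 6.772 ms.

6.772 ms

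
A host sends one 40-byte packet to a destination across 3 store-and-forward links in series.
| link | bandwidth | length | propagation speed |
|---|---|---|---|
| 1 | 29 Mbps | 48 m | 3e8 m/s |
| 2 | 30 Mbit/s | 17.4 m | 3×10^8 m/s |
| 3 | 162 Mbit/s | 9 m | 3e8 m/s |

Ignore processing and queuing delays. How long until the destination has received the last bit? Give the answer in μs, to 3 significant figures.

L = 40 × 8 = 320 bits.
Transmission delays (L/R per hop): 11.0345, 10.6667, 1.97531 μs; sum = 23.6765 μs.
Propagation delays (d/s per hop): 0.16, 0.058, 0.03 μs; sum = 0.248 μs.
End-to-end = 23.9 μs.

23.9 μs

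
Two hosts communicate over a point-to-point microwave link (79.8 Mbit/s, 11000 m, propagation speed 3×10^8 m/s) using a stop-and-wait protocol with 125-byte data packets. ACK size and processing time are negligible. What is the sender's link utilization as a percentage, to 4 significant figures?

14.59 %

t_tx = L/R = 1000/79800000 = 1.25313e-05 s.
t_prop = 11000/300000000 = 3.66667e-05 s; RTT = 7.33333e-05 s.
Cycle = t_tx + RTT = 8.58647e-05 s.
Utilization = t_tx / cycle = 1.25313e-05/8.58647e-05 = 14.59 %.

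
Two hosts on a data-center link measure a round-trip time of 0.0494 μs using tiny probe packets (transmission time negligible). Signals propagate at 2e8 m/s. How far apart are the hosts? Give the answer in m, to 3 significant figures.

4.94 m

One-way propagation = RTT/2 = 0.0247 μs.
d = s × t = 200000000 × 2.47e-08 = 4.94 m.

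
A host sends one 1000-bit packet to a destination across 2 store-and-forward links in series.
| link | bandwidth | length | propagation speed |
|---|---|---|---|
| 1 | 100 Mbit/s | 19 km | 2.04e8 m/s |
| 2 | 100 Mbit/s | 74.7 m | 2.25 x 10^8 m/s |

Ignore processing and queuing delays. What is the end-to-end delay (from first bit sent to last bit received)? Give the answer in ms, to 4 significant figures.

Transmission delay per hop = L/R = 1000/100000000 = 0.01 ms; 2 hops → 0.02 ms.
Propagation delays (d/s per hop): 0.0931373, 0.000332 ms; sum = 0.0934693 ms.
End-to-end = 0.1135 ms.

0.1135 ms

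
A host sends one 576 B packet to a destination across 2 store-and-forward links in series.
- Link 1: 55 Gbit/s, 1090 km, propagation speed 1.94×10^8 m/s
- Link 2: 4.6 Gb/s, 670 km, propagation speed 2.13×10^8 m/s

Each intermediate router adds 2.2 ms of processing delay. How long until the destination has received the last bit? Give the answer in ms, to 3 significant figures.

L = 576 × 8 = 4608 bits.
Transmission delays (L/R per hop): 8.37818e-05, 0.00100174 ms; sum = 0.00108552 ms.
Propagation delays (d/s per hop): 5.61856, 3.14554 ms; sum = 8.7641 ms.
Processing at 1 router(s): 1 × 2.2 ms = 2.2 ms.
End-to-end = 11.0 ms.

11.0 ms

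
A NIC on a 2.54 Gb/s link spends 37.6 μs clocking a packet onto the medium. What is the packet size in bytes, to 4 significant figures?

L = R × t_tx = 2540000000 b/s × 3.76e-05 s = 95504 bits.
In bytes: 95504 / 8 = 11940 bytes.

11940 bytes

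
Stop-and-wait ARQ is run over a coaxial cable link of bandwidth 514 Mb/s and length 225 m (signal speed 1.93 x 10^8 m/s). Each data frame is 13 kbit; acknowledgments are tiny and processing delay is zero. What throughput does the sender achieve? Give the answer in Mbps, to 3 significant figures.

471 Mbps

t_tx = L/R = 13000/514000000 = 2.52918e-05 s.
t_prop = 225/193000000 = 1.1658e-06 s; RTT = 2.33161e-06 s.
Cycle = t_tx + RTT = 2.76234e-05 s.
Throughput = L / cycle = 13000 / 2.76234e-05 = 471 Mbps.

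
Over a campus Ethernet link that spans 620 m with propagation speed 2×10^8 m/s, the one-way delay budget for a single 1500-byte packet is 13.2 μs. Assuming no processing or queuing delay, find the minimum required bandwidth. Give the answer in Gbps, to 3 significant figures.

1.19 Gbps

L = 12000 bits.
Propagation delay = 620 / 200000000 = 3.1 μs.
Transmission budget = 13.2 − 3.1 = 10.1 μs.
R ≥ L / t_tx = 12000 bits / 1.01e-05 s = 1.19 Gbps.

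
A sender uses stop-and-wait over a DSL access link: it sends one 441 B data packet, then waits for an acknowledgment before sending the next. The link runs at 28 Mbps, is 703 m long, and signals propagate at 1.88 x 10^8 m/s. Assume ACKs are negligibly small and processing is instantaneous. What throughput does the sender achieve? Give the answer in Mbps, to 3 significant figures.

t_tx = L/R = 3528/28000000 = 0.000126 s.
t_prop = 703/188000000 = 3.73936e-06 s; RTT = 7.47872e-06 s.
Cycle = t_tx + RTT = 0.000133479 s.
Throughput = L / cycle = 3528 / 0.000133479 = 26.4 Mbps.

26.4 Mbps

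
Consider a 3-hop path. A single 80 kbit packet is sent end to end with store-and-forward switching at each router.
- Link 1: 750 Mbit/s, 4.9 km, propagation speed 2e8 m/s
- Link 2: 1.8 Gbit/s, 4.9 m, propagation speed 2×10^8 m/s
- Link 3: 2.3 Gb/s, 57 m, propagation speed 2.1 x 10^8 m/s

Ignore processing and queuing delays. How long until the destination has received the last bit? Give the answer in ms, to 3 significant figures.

0.211 ms

L = 80000 bits.
Transmission delays (L/R per hop): 0.106667, 0.0444444, 0.0347826 ms; sum = 0.185894 ms.
Propagation delays (d/s per hop): 0.0245, 2.45e-05, 0.000271429 ms; sum = 0.0247959 ms.
End-to-end = 0.211 ms.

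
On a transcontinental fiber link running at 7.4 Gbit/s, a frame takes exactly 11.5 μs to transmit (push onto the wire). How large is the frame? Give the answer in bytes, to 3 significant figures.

L = R × t_tx = 7400000000 b/s × 1.15e-05 s = 85100 bits.
In bytes: 85100 / 8 = 10600 bytes.

10600 bytes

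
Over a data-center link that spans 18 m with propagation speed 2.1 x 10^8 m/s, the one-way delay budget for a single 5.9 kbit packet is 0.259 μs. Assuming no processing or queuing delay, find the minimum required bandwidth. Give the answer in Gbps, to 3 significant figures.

Propagation delay = 18 / 210000000 = 0.0857143 μs.
Transmission budget = 0.259 − 0.0857143 = 0.173286 μs.
R ≥ L / t_tx = 5900 bits / 1.73286e-07 s = 34.0 Gbps.

34.0 Gbps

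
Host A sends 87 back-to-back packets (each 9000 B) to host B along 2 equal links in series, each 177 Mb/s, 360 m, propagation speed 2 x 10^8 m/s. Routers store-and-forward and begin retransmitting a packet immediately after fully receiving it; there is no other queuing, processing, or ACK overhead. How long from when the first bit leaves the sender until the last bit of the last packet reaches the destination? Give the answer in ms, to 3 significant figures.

Per-hop transmission t_tx = L/R = 72000/177000000 = 0.40678 ms.
Per-hop propagation t_prop = 360/200000000 = 0.0018 ms.
Pipeline fill: first packet needs 2·t_tx to clear all hops; remaining 86 packets each add one t_tx.
Total = (2+87-1)·t_tx + 2·t_prop = 88·0.40678 + 2·0.0018 = 35.8 ms.

35.8 ms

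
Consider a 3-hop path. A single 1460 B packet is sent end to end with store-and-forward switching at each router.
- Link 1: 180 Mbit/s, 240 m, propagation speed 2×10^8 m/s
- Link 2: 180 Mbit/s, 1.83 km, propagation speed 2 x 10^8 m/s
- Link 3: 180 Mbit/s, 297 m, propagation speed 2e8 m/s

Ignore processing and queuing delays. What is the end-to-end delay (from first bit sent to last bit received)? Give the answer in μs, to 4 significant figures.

206.5 μs

L = 1460 × 8 = 11680 bits.
Transmission delay per hop = L/R = 11680/180000000 = 64.8889 μs; 3 hops → 194.667 μs.
Propagation delays (d/s per hop): 1.2, 9.15, 1.485 μs; sum = 11.835 μs.
End-to-end = 206.5 μs.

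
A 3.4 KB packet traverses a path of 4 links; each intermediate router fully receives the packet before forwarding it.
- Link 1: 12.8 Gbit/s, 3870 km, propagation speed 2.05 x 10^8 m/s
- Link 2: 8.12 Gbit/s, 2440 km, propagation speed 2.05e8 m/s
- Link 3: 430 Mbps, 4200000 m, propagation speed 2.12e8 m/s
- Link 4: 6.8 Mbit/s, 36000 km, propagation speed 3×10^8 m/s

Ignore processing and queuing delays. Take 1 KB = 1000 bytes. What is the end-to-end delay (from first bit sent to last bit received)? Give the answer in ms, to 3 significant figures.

L = 27200 bits.
Transmission delays (L/R per hop): 0.002125, 0.00334975, 0.0632558, 4 ms; sum = 4.06873 ms.
Propagation delays (d/s per hop): 18.878, 11.9024, 19.8113, 120 ms; sum = 170.592 ms.
End-to-end = 175 ms.

175 ms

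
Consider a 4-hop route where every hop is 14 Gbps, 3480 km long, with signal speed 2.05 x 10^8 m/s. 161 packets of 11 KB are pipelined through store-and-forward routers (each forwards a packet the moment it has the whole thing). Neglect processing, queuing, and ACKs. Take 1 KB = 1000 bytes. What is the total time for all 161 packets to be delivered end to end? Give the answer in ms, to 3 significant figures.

Per-hop transmission t_tx = L/R = 88000/14000000000 = 0.00628571 ms.
Per-hop propagation t_prop = 3480000/2.05e+08 = 16.9756 ms.
Pipeline fill: first packet needs 4·t_tx to clear all hops; remaining 160 packets each add one t_tx.
Total = (4+161-1)·t_tx + 4·t_prop = 164·0.00628571 + 4·16.9756 = 68.9 ms.

68.9 ms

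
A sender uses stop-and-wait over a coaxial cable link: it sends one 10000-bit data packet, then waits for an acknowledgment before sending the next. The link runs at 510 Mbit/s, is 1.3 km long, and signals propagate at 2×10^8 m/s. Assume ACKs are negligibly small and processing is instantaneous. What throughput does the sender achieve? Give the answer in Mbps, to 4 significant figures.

t_tx = L/R = 10000/510000000 = 1.96078e-05 s.
t_prop = 1300/200000000 = 6.5e-06 s; RTT = 1.3e-05 s.
Cycle = t_tx + RTT = 3.26078e-05 s.
Throughput = L / cycle = 10000 / 3.26078e-05 = 306.7 Mbps.

306.7 Mbps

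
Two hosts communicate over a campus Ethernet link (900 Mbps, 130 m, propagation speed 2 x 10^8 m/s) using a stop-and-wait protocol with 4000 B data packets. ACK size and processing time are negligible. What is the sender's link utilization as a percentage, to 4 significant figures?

t_tx = L/R = 32000/900000000 = 3.55556e-05 s.
t_prop = 130/200000000 = 6.5e-07 s; RTT = 1.3e-06 s.
Cycle = t_tx + RTT = 3.68556e-05 s.
Utilization = t_tx / cycle = 3.55556e-05/3.68556e-05 = 96.47 %.

96.47 %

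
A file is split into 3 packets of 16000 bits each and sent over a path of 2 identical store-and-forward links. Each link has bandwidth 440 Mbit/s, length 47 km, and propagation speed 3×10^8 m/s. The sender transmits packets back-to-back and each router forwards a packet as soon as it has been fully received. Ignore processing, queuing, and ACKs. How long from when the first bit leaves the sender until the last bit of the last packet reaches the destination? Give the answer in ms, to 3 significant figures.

0.459 ms

Per-hop transmission t_tx = L/R = 16000/440000000 = 0.0363636 ms.
Per-hop propagation t_prop = 47000/300000000 = 0.156667 ms.
Pipeline fill: first packet needs 2·t_tx to clear all hops; remaining 2 packets each add one t_tx.
Total = (2+3-1)·t_tx + 2·t_prop = 4·0.0363636 + 2·0.156667 = 0.459 ms.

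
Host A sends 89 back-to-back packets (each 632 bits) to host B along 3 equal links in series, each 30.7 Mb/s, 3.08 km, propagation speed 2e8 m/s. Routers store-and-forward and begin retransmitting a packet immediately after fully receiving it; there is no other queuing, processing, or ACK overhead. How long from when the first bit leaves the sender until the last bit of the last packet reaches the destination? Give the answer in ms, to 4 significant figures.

Per-hop transmission t_tx = L/R = 632/30700000 = 0.0205863 ms.
Per-hop propagation t_prop = 3080/200000000 = 0.0154 ms.
Pipeline fill: first packet needs 3·t_tx to clear all hops; remaining 88 packets each add one t_tx.
Total = (3+89-1)·t_tx + 3·t_prop = 91·0.0205863 + 3·0.0154 = 1.920 ms.

1.920 ms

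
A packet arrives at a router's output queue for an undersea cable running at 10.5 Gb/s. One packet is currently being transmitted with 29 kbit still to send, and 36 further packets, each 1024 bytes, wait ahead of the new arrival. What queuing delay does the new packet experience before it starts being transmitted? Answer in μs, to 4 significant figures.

30.85 μs

Each queued packet: L/R = 8192/10500000000 = 0.78019 μs.
36 queued → 28.0869 μs.
Plus remaining 29000 bits of current packet: 2.7619 μs.
Queuing delay = 30.85 μs.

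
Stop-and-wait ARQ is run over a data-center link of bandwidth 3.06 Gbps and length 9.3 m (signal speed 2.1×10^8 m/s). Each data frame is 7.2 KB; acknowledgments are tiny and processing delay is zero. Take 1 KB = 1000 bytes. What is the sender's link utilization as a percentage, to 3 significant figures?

t_tx = L/R = 57600/3060000000 = 1.88235e-05 s.
t_prop = 9.3/210000000 = 4.42857e-08 s; RTT = 8.85714e-08 s.
Cycle = t_tx + RTT = 1.89121e-05 s.
Utilization = t_tx / cycle = 1.88235e-05/1.89121e-05 = 99.5 %.

99.5 %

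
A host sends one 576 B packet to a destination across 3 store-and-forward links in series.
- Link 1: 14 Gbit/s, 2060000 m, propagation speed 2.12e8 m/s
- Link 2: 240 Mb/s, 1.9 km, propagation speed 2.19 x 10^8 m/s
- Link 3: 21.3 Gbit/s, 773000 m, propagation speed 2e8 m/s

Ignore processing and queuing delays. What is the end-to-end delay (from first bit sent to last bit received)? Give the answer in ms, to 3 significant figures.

L = 576 × 8 = 4608 bits.
Transmission delays (L/R per hop): 0.000329143, 0.0192, 0.000216338 ms; sum = 0.0197455 ms.
Propagation delays (d/s per hop): 9.71698, 0.0086758, 3.865 ms; sum = 13.5907 ms.
End-to-end = 13.6 ms.

13.6 ms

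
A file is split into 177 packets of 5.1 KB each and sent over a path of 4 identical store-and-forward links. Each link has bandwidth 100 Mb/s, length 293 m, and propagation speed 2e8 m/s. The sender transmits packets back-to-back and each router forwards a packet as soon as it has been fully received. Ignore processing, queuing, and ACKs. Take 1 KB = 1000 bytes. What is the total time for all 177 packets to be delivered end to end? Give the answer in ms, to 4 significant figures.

73.45 ms

Per-hop transmission t_tx = L/R = 40800/100000000 = 0.408 ms.
Per-hop propagation t_prop = 293/200000000 = 0.001465 ms.
Pipeline fill: first packet needs 4·t_tx to clear all hops; remaining 176 packets each add one t_tx.
Total = (4+177-1)·t_tx + 4·t_prop = 180·0.408 + 4·0.001465 = 73.45 ms.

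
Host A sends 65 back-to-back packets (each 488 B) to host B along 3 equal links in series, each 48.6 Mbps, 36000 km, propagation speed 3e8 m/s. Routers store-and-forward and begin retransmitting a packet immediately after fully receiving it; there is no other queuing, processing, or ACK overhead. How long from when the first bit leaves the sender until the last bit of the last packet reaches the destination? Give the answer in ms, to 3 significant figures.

Per-hop transmission t_tx = L/R = 3904/48600000 = 0.0803292 ms.
Per-hop propagation t_prop = 36000000/300000000 = 120 ms.
Pipeline fill: first packet needs 3·t_tx to clear all hops; remaining 64 packets each add one t_tx.
Total = (3+65-1)·t_tx + 3·t_prop = 67·0.0803292 + 3·120 = 365 ms.

365 ms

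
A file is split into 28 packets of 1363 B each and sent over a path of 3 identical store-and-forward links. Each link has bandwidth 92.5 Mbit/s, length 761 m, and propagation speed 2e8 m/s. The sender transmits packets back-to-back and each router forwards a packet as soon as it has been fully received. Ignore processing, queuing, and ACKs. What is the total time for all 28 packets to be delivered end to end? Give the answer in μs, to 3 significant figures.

Per-hop transmission t_tx = L/R = 10904/92500000 = 117.881 μs.
Per-hop propagation t_prop = 761/200000000 = 3.805 μs.
Pipeline fill: first packet needs 3·t_tx to clear all hops; remaining 27 packets each add one t_tx.
Total = (3+28-1)·t_tx + 3·t_prop = 30·117.881 + 3·3.805 = 3550 μs.

3550 μs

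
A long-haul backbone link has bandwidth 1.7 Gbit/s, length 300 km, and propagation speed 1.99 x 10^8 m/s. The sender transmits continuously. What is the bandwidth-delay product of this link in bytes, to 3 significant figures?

Propagation delay = 300000 / 199000000 = 0.00150754 s.
BDP = R × t_prop = 1700000000 × 0.00150754 = 2562810 bits.
In bytes: 2562810/8 = 320000 bytes.

320000 bytes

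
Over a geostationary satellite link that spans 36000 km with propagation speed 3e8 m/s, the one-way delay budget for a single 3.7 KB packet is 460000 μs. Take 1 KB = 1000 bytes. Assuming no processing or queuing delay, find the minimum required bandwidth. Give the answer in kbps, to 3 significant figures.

87.1 kbps

L = 29600 bits.
Propagation delay = 36000000 / 300000000 = 120000 μs.
Transmission budget = 460000 − 120000 = 340000 μs.
R ≥ L / t_tx = 29600 bits / 0.34 s = 87.1 kbps.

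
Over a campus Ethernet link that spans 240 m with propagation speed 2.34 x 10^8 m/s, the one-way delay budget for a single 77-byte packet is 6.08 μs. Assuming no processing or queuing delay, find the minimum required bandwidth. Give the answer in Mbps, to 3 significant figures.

L = 616 bits.
Propagation delay = 240 / 234000000 = 1.02564 μs.
Transmission budget = 6.08 − 1.02564 = 5.05436 μs.
R ≥ L / t_tx = 616 bits / 5.05436e-06 s = 122 Mbps.

122 Mbps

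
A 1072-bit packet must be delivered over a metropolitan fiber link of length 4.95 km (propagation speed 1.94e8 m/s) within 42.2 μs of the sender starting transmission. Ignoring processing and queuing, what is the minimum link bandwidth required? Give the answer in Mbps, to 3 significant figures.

Propagation delay = 4950 / 194000000 = 25.5155 μs.
Transmission budget = 42.2 − 25.5155 = 16.6845 μs.
R ≥ L / t_tx = 1072 bits / 1.66845e-05 s = 64.3 Mbps.

64.3 Mbps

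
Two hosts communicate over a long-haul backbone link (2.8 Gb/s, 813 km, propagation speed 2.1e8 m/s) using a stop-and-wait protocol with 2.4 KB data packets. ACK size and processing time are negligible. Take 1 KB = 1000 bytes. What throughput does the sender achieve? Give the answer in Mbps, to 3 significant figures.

2.48 Mbps

t_tx = L/R = 19200/2800000000 = 6.85714e-06 s.
t_prop = 813000/210000000 = 0.00387143 s; RTT = 0.00774286 s.
Cycle = t_tx + RTT = 0.00774971 s.
Throughput = L / cycle = 19200 / 0.00774971 = 2.48 Mbps.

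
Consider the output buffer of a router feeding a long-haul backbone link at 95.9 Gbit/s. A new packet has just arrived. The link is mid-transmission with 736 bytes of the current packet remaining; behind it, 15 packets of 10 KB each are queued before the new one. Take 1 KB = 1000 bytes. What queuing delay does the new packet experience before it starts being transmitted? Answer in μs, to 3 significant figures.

Each queued packet: L/R = 80000/95900000000 = 0.834202 μs.
15 queued → 12.513 μs.
Plus remaining 5888 bits of current packet: 0.0613973 μs.
Queuing delay = 12.6 μs.

12.6 μs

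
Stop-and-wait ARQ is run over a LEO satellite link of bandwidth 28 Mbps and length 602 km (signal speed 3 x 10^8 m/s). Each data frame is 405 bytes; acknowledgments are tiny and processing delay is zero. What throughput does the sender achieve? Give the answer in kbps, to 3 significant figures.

t_tx = L/R = 3240/28000000 = 0.000115714 s.
t_prop = 602000/300000000 = 0.00200667 s; RTT = 0.00401333 s.
Cycle = t_tx + RTT = 0.00412905 s.
Throughput = L / cycle = 3240 / 0.00412905 = 785 kbps.

785 kbps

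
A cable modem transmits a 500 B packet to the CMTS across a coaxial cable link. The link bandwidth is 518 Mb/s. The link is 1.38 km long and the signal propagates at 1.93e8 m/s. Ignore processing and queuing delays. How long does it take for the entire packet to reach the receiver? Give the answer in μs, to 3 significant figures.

L = 500 × 8 = 4000 bits.
Transmission delay = L/R = 4000 / 518000000 = 7.72201 μs.
Propagation delay = d/s = 1380 m / 193000000 m/s = 7.15026 μs.
Total = 14.9 μs.

14.9 μs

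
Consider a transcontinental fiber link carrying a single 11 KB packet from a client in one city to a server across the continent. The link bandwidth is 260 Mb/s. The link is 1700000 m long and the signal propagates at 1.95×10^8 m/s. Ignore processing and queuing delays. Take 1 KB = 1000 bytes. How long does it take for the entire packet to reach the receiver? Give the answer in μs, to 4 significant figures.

L = 88000 bits.
Transmission delay = L/R = 88000 / 260000000 = 338.462 μs.
Propagation delay = d/s = 1700000 m / 195000000 m/s = 8717.95 μs.
Total = 9056 μs.

9056 μs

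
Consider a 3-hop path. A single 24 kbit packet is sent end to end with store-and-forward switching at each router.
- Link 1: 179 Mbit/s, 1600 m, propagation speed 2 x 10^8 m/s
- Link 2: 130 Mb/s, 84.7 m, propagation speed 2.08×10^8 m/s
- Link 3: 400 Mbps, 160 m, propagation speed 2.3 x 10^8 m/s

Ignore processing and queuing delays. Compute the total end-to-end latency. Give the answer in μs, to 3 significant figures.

388 μs

L = 24000 bits.
Transmission delays (L/R per hop): 134.078, 184.615, 60 μs; sum = 378.694 μs.
Propagation delays (d/s per hop): 8, 0.407212, 0.695652 μs; sum = 9.10286 μs.
End-to-end = 388 μs.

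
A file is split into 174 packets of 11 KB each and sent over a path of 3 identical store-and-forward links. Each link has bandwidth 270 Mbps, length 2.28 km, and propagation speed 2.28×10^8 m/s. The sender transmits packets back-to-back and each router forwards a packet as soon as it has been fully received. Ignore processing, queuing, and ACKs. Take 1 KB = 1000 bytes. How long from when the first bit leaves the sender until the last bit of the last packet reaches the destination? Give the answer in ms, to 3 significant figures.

Per-hop transmission t_tx = L/R = 88000/270000000 = 0.325926 ms.
Per-hop propagation t_prop = 2280/2.28e+08 = 0.01 ms.
Pipeline fill: first packet needs 3·t_tx to clear all hops; remaining 173 packets each add one t_tx.
Total = (3+174-1)·t_tx + 3·t_prop = 176·0.325926 + 3·0.01 = 57.4 ms.

57.4 ms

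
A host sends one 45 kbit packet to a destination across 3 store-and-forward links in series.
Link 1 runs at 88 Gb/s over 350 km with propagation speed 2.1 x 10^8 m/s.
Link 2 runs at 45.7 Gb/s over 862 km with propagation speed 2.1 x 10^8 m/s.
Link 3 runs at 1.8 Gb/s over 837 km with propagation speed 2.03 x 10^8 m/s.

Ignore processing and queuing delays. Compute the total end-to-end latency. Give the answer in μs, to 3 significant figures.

L = 45000 bits.
Transmission delays (L/R per hop): 0.511364, 0.984683, 25 μs; sum = 26.496 μs.
Propagation delays (d/s per hop): 1666.67, 4104.76, 4123.15 μs; sum = 9894.58 μs.
End-to-end = 9920 μs.

9920 μs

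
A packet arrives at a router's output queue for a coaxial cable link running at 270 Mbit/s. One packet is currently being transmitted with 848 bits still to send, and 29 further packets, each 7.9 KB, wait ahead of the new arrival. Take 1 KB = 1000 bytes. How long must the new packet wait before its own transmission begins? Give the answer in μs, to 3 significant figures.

Each queued packet: L/R = 63200/270000000 = 234.074 μs.
29 queued → 6788.15 μs.
Plus remaining 848 bits of current packet: 3.14074 μs.
Queuing delay = 6790 μs.

6790 μs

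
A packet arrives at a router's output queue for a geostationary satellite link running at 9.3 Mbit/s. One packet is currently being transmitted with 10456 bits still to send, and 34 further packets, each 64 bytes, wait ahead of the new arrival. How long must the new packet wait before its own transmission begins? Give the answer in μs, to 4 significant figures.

Each queued packet: L/R = 512/9300000 = 55.0538 μs.
34 queued → 1871.83 μs.
Plus remaining 10456 bits of current packet: 1124.3 μs.
Queuing delay = 2996 μs.

2996 μs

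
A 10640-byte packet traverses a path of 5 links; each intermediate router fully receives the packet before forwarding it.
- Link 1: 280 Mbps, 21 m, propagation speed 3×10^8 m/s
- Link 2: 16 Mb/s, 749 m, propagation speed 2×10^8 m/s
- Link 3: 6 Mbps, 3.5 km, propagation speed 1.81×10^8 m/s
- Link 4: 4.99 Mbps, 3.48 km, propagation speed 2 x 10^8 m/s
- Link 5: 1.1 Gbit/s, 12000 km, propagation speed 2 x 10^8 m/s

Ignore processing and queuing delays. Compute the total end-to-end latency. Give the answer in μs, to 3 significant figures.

97000 μs

L = 10640 × 8 = 85120 bits.
Transmission delays (L/R per hop): 304, 5320, 14186.7, 17058.1, 77.3818 μs; sum = 36946.2 μs.
Propagation delays (d/s per hop): 0.07, 3.745, 19.337, 17.4, 60000 μs; sum = 60040.6 μs.
End-to-end = 97000 μs.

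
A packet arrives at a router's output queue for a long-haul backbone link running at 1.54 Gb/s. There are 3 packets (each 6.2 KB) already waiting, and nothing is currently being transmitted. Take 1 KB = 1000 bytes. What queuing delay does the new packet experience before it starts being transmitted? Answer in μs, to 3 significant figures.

Each queued packet: L/R = 49600/1540000000 = 32.2078 μs.
3 queued → 96.6234 μs.
Queuing delay = 96.6 μs.

96.6 μs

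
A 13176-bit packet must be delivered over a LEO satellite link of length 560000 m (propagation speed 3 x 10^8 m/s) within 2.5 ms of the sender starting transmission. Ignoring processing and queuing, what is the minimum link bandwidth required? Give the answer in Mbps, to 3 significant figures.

20.8 Mbps

Propagation delay = 560000 / 300000000 = 1.86667 ms.
Transmission budget = 2.5 − 1.86667 = 0.633333 ms.
R ≥ L / t_tx = 13176 bits / 0.000633333 s = 20.8 Mbps.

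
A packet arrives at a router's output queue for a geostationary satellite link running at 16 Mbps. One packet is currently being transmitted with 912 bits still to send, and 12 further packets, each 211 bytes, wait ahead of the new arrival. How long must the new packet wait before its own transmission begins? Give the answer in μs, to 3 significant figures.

1320 μs

Each queued packet: L/R = 1688/16000000 = 105.5 μs.
12 queued → 1266 μs.
Plus remaining 912 bits of current packet: 57 μs.
Queuing delay = 1320 μs.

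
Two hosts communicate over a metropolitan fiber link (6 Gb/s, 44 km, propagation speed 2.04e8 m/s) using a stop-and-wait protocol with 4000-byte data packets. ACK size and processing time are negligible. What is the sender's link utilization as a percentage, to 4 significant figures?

1.221 %

t_tx = L/R = 32000/6000000000 = 5.33333e-06 s.
t_prop = 44000/204000000 = 0.000215686 s; RTT = 0.000431373 s.
Cycle = t_tx + RTT = 0.000436706 s.
Utilization = t_tx / cycle = 5.33333e-06/0.000436706 = 1.221 %.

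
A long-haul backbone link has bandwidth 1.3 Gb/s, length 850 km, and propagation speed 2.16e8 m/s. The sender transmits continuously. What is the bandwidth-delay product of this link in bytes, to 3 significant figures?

639000 bytes

Propagation delay = 850000 / 216000000 = 0.00393519 s.
BDP = R × t_prop = 1300000000 × 0.00393519 = 5115740 bits.
In bytes: 5115740/8 = 639000 bytes.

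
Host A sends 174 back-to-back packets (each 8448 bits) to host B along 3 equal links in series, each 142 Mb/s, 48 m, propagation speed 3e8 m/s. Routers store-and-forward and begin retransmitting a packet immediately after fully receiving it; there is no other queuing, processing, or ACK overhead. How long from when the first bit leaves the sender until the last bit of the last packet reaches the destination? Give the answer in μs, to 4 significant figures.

10470 μs

Per-hop transmission t_tx = L/R = 8448/142000000 = 59.493 μs.
Per-hop propagation t_prop = 48/300000000 = 0.16 μs.
Pipeline fill: first packet needs 3·t_tx to clear all hops; remaining 173 packets each add one t_tx.
Total = (3+174-1)·t_tx + 3·t_prop = 176·59.493 + 3·0.16 = 10470 μs.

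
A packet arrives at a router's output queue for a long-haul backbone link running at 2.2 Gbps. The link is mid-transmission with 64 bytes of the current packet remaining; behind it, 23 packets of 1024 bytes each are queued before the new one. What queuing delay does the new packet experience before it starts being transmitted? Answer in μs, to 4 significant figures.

Each queued packet: L/R = 8192/2200000000 = 3.72364 μs.
23 queued → 85.6436 μs.
Plus remaining 512 bits of current packet: 0.232727 μs.
Queuing delay = 85.88 μs.

85.88 μs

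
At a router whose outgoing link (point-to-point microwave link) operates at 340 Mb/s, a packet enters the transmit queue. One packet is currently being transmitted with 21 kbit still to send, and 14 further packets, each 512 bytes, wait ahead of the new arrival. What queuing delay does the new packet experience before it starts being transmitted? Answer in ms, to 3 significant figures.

0.230 ms

Each queued packet: L/R = 4096/340000000 = 0.0120471 ms.
14 queued → 0.168659 ms.
Plus remaining 21000 bits of current packet: 0.0617647 ms.
Queuing delay = 0.230 ms.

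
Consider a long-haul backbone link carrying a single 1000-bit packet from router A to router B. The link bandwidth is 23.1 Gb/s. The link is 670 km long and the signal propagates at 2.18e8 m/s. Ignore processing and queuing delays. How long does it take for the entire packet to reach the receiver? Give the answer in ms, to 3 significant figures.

Transmission delay = L/R = 1000 / 23100000000 = 4.329e-05 ms.
Propagation delay = d/s = 670000 m / 2.18e+08 m/s = 3.07339 ms.
Total = 3.07 ms.

3.07 ms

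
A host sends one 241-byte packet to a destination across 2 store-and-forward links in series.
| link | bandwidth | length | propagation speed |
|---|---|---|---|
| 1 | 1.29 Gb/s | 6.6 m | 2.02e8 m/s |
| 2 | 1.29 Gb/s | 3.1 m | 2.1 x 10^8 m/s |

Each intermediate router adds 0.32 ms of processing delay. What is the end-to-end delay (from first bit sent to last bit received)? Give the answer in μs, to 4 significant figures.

323.0 μs

L = 241 × 8 = 1928 bits.
Transmission delay per hop = L/R = 1928/1290000000 = 1.49457 μs; 2 hops → 2.98915 μs.
Propagation delays (d/s per hop): 0.0326733, 0.0147619 μs; sum = 0.0474352 μs.
Processing at 1 router(s): 1 × 0.32 ms = 320 μs.
End-to-end = 323.0 μs.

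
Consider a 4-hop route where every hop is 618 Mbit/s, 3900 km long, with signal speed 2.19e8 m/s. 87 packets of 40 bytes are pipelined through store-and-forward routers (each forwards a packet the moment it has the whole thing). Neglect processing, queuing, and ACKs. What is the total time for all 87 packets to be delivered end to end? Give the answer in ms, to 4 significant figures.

71.28 ms

Per-hop transmission t_tx = L/R = 320/618000000 = 0.000517799 ms.
Per-hop propagation t_prop = 3900000/219000000 = 17.8082 ms.
Pipeline fill: first packet needs 4·t_tx to clear all hops; remaining 86 packets each add one t_tx.
Total = (4+87-1)·t_tx + 4·t_prop = 90·0.000517799 + 4·17.8082 = 71.28 ms.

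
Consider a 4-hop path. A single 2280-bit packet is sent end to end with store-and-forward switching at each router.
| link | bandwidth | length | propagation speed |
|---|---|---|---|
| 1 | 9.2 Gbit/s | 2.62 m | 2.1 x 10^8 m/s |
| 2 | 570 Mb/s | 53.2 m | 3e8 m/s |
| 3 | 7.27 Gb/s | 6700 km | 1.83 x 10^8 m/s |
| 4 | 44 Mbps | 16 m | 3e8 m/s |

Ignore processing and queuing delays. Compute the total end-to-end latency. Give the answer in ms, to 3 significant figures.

36.7 ms

Transmission delays (L/R per hop): 0.000247826, 0.004, 0.000313618, 0.0518182 ms; sum = 0.0563796 ms.
Propagation delays (d/s per hop): 1.24762e-05, 0.000177333, 36.612, 5.33333e-05 ms; sum = 36.6123 ms.
End-to-end = 36.7 ms.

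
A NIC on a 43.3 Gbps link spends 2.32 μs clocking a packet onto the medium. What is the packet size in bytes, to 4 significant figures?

L = R × t_tx = 43300000000 b/s × 2.32e-06 s = 100456 bits.
In bytes: 100456 / 8 = 12560 bytes.

12560 bytes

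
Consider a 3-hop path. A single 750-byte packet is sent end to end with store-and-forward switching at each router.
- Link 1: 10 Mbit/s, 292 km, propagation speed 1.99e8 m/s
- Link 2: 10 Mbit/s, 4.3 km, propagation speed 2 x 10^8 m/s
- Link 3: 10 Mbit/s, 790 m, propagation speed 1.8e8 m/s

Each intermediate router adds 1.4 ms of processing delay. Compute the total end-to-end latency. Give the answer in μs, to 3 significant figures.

6090 μs

L = 750 × 8 = 6000 bits.
Transmission delay per hop = L/R = 6000/10000000 = 600 μs; 3 hops → 1800 μs.
Propagation delays (d/s per hop): 1467.34, 21.5, 4.38889 μs; sum = 1493.23 μs.
Processing at 2 router(s): 2 × 1.4 ms = 2800 μs.
End-to-end = 6090 μs.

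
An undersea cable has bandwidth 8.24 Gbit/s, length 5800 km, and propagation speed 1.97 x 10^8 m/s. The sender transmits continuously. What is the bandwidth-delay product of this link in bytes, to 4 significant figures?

Propagation delay = 5800000 / 197000000 = 0.0294416 s.
BDP = R × t_prop = 8240000000 × 0.0294416 = 242599000 bits.
In bytes: 242599000/8 = 30320000 bytes.

30320000 bytes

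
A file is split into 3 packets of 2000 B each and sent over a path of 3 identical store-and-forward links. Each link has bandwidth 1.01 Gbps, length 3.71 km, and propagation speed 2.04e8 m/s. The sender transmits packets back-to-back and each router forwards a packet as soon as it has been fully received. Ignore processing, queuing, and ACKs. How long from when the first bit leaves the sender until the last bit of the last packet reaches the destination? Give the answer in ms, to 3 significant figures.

0.134 ms

Per-hop transmission t_tx = L/R = 16000/1010000000 = 0.0158416 ms.
Per-hop propagation t_prop = 3710/204000000 = 0.0181863 ms.
Pipeline fill: first packet needs 3·t_tx to clear all hops; remaining 2 packets each add one t_tx.
Total = (3+3-1)·t_tx + 3·t_prop = 5·0.0158416 + 3·0.0181863 = 0.134 ms.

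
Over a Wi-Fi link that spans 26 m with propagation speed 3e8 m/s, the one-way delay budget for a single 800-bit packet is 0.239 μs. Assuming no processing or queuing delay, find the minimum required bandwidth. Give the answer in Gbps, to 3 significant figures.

Propagation delay = 26 / 300000000 = 0.0866667 μs.
Transmission budget = 0.239 − 0.0866667 = 0.152333 μs.
R ≥ L / t_tx = 800 bits / 1.52333e-07 s = 5.25 Gbps.

5.25 Gbps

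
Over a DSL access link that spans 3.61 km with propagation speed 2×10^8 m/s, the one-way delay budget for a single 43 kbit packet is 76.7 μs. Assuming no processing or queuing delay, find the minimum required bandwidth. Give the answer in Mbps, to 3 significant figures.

733 Mbps

Propagation delay = 3610 / 200000000 = 18.05 μs.
Transmission budget = 76.7 − 18.05 = 58.65 μs.
R ≥ L / t_tx = 43000 bits / 5.865e-05 s = 733 Mbps.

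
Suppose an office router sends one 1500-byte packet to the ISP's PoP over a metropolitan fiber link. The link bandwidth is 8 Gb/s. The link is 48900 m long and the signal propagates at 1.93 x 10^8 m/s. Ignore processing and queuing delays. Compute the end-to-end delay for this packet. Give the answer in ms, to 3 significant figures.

0.255 ms

L = 1500 × 8 = 12000 bits.
Transmission delay = L/R = 12000 / 8000000000 = 0.0015 ms.
Propagation delay = d/s = 48900 m / 193000000 m/s = 0.253368 ms.
Total = 0.255 ms.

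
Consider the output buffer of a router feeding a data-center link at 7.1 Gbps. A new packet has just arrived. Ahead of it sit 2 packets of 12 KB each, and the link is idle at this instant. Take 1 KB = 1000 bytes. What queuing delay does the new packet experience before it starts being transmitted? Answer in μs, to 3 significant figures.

Each queued packet: L/R = 96000/7100000000 = 13.5211 μs.
2 queued → 27.0423 μs.
Queuing delay = 27.0 μs.

27.0 μs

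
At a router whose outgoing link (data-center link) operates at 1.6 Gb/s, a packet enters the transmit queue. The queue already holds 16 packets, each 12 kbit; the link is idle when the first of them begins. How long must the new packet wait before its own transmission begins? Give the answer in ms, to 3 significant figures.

Each queued packet: L/R = 12000/1600000000 = 0.0075 ms.
16 queued → 0.12 ms.
Queuing delay = 0.120 ms.

0.120 ms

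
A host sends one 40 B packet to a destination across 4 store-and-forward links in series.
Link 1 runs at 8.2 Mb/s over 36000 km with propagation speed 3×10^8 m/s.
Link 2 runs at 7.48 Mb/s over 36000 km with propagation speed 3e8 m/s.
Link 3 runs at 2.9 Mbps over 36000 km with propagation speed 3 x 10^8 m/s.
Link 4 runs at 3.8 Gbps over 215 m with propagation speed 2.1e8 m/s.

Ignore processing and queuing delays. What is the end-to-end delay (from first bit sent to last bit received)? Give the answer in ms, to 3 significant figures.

360 ms

L = 40 × 8 = 320 bits.
Transmission delays (L/R per hop): 0.0390244, 0.0427807, 0.110345, 8.42105e-05 ms; sum = 0.192234 ms.
Propagation delays (d/s per hop): 120, 120, 120, 0.00102381 ms; sum = 360.001 ms.
End-to-end = 360 ms.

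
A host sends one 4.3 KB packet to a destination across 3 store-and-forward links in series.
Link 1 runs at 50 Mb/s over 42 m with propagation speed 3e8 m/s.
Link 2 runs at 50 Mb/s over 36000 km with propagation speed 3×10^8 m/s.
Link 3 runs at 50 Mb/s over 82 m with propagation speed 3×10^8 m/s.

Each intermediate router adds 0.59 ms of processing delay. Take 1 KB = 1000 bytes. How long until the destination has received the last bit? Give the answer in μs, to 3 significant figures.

L = 34400 bits.
Transmission delay per hop = L/R = 34400/50000000 = 688 μs; 3 hops → 2064 μs.
Propagation delays (d/s per hop): 0.14, 120000, 0.273333 μs; sum = 120000 μs.
Processing at 2 router(s): 2 × 0.59 ms = 1180 μs.
End-to-end = 123000 μs.

123000 μs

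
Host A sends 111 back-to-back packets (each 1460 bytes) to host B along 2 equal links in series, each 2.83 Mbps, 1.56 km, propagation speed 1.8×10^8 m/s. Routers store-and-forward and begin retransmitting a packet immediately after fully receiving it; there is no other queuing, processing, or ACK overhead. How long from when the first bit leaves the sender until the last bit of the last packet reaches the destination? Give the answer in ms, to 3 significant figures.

462 ms

Per-hop transmission t_tx = L/R = 11680/2830000 = 4.12721 ms.
Per-hop propagation t_prop = 1560/180000000 = 0.00866667 ms.
Pipeline fill: first packet needs 2·t_tx to clear all hops; remaining 110 packets each add one t_tx.
Total = (2+111-1)·t_tx + 2·t_prop = 112·4.12721 + 2·0.00866667 = 462 ms.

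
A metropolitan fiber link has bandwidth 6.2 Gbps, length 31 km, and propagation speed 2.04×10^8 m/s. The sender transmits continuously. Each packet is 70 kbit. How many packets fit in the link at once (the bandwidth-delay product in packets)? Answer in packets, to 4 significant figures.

Propagation delay = 31000 / 204000000 = 0.000151961 s.
BDP = R × t_prop = 6200000000 × 0.000151961 = 942157 bits.
In packets of 70000 bits: 13.46 packets.

13.46 packets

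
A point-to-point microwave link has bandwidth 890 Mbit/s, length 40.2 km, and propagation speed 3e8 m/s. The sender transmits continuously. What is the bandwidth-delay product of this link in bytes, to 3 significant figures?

Propagation delay = 40200 / 300000000 = 0.000134 s.
BDP = R × t_prop = 890000000 × 0.000134 = 119260 bits.
In bytes: 119260/8 = 14900 bytes.

14900 bytes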